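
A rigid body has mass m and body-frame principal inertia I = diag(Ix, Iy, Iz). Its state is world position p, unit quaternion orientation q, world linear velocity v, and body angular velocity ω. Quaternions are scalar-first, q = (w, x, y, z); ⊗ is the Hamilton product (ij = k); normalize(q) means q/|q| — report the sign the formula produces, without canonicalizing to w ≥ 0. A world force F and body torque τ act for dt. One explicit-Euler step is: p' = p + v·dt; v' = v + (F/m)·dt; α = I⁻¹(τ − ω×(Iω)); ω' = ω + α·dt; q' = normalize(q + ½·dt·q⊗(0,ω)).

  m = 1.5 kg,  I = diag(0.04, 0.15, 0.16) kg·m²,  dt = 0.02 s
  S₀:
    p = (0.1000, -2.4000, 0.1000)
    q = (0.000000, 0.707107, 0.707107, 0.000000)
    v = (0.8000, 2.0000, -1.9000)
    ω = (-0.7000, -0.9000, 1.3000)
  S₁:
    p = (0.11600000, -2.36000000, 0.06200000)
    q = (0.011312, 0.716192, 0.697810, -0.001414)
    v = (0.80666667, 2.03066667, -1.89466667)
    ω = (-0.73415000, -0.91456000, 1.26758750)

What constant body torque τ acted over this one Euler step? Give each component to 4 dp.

τ = (-0.0800, 0.0000, -0.1900)

rate change Δω = (-0.03415000, -0.01456000, -0.03241250)
I·α + gyro = (-0.0800, 0.0000, -0.1900)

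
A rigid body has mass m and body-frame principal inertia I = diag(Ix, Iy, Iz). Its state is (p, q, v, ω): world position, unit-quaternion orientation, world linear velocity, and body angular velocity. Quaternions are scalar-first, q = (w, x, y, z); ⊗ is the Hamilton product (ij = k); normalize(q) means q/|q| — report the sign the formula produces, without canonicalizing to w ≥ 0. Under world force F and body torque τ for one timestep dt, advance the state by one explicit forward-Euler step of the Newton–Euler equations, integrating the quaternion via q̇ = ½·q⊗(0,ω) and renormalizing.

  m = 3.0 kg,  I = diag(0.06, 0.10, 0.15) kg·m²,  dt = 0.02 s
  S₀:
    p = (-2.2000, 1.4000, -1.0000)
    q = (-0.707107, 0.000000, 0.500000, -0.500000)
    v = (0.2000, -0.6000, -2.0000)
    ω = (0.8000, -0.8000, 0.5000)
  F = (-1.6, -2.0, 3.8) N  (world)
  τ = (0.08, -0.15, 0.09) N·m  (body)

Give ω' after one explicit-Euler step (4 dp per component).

ω' = (0.8333, -0.8228, 0.5154)

(τ − ω×Iω)/I = (1.6667, -1.1400, 0.7707)
ω' = ω + α·dt = (0.8333, -0.8228, 0.5154)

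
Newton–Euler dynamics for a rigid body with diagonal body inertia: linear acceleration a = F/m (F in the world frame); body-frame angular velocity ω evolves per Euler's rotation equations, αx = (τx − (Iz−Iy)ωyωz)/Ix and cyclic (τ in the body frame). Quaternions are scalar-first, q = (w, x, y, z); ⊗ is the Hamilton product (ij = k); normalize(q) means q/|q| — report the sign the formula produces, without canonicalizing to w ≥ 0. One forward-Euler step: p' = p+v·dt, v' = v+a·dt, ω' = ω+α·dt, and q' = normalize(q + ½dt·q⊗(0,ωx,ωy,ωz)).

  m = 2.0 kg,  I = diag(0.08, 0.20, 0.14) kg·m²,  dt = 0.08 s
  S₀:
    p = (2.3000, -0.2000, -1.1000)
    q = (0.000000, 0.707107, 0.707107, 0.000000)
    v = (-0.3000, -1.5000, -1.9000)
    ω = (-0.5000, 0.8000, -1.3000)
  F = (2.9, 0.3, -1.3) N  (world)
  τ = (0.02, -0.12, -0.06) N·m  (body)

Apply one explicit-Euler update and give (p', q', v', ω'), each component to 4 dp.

linear accel F/m = (1.4500, 0.1500, -0.6500)
p + v·dt = (2.2760, -0.3200, -1.2520)
v' = v + a·dt = (-0.1840, -1.4880, -1.9520)
(τ − ω×Iω)/I = (-0.5300, -0.4050, -0.0857)
ω' = ω + α·dt = (-0.5424, 0.7676, -1.3069)
2q̇ = q⊗(0,ω) = (-0.2121321, -0.9192391, 0.9192391, 0.9192391)
updated quaternion q' = (-0.0085, 0.6690, 0.7423, 0.0367)

p' = (2.2760, -0.3200, -1.2520)
q' = (-0.0085, 0.6690, 0.7423, 0.0367)
v' = (-0.1840, -1.4880, -1.9520)
ω' = (-0.5424, 0.7676, -1.3069)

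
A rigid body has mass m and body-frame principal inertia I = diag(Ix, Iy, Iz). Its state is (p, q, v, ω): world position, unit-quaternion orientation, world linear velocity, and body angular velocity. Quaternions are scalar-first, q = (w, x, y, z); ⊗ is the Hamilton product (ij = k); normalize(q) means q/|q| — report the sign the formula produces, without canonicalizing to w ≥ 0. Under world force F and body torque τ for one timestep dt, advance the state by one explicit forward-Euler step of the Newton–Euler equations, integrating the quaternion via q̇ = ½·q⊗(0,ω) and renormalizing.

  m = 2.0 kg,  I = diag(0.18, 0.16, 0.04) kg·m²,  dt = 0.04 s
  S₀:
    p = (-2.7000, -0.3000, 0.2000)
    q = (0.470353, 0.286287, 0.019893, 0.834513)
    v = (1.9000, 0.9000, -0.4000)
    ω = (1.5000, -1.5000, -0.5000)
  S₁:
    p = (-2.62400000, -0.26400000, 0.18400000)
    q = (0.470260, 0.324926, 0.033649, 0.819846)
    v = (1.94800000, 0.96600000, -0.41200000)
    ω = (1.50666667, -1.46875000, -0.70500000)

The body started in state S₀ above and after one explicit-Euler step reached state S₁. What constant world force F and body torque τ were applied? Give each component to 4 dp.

rate change Δω = (0.00666667, 0.03125000, -0.20500000)
gyro term ω₀×Iω₀ = (-0.0900, -0.1050, 0.0450)
τ = I·(Δω/dt) + ω₀×(Iω₀) = (-0.0600, 0.0200, -0.1600)
Δv = v₁−v₀ = (0.04800000, 0.06600000, -0.01200000)
m·(v₁−v₀)/dt = (2.4000, 3.3000, -0.6000)

F = (2.4000, 3.3000, -0.6000)
τ = (-0.0600, 0.0200, -0.1600)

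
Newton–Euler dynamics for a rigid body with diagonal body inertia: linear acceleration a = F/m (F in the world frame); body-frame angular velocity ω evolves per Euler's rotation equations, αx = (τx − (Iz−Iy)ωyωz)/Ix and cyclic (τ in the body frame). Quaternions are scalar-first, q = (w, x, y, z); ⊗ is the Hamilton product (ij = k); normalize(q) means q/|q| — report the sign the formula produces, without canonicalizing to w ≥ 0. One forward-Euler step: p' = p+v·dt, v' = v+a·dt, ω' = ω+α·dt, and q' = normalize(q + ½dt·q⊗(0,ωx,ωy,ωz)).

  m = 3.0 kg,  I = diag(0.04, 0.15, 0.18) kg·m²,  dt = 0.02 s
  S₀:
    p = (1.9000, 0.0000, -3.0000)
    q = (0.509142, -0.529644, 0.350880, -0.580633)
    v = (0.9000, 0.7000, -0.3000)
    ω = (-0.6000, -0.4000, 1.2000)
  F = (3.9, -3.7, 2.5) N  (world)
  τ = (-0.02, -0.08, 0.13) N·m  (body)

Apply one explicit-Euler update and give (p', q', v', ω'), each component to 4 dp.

gyro term ω×Iω = (-0.0144, 0.1008, 0.0264)
α = I⁻¹(τ − ω×Iω) = (-0.1400, -1.2053, 0.5756)
ω' = ω + α·dt = (-0.6028, -0.4241, 1.2115)
2q̇ = q⊗(0,ω) = (0.5193252, -0.1166824, 0.7802958, 1.0333560)
updated quaternion q' = (0.5143, -0.5308, 0.3586, -0.5702)
a = (1.3000, -1.2333, 0.8333)
new position p' = (1.9180, 0.0140, -3.0060)
v + (F/m)dt = (0.9260, 0.6753, -0.2833)

p' = (1.9180, 0.0140, -3.0060)
q' = (0.5143, -0.5308, 0.3586, -0.5702)
v' = (0.9260, 0.6753, -0.2833)
ω' = (-0.6028, -0.4241, 1.2115)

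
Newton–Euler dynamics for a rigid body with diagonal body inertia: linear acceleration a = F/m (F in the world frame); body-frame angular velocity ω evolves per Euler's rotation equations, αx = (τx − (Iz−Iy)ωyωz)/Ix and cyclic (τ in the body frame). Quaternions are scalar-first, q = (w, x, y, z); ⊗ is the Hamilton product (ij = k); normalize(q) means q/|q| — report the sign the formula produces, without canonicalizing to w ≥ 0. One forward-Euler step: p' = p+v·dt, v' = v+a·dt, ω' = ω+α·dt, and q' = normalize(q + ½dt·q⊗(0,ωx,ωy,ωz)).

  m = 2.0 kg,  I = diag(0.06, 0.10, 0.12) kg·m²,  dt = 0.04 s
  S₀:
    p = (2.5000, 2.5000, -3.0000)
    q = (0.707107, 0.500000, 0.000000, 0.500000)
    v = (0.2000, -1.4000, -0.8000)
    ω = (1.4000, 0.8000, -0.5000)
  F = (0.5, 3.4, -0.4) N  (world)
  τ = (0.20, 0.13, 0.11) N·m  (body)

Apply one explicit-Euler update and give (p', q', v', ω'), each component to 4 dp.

p' = (2.5080, 2.4440, -3.0320)
q' = (0.6977, 0.5115, 0.0303, 0.5006)
v' = (0.2100, -1.3320, -0.8080)
ω' = (1.5387, 0.8352, -0.4783)

gyro term ω×Iω = (-0.0080, 0.0420, 0.0448)
angular accel α = (3.4667, 0.8800, 0.5433)
new body rate ω' = (1.5387, 0.8352, -0.4783)
2q̇ = q⊗(0,ω) = (-0.4500000, 0.5899498, 1.5156856, 0.0464465)
q' = normalize(q + ½dt·q⊗(0,ω)) = (0.6977, 0.5115, 0.0303, 0.5006)
linear accel F/m = (0.2500, 1.7000, -0.2000)
p + v·dt = (2.5080, 2.4440, -3.0320)
v + (F/m)dt = (0.2100, -1.3320, -0.8080)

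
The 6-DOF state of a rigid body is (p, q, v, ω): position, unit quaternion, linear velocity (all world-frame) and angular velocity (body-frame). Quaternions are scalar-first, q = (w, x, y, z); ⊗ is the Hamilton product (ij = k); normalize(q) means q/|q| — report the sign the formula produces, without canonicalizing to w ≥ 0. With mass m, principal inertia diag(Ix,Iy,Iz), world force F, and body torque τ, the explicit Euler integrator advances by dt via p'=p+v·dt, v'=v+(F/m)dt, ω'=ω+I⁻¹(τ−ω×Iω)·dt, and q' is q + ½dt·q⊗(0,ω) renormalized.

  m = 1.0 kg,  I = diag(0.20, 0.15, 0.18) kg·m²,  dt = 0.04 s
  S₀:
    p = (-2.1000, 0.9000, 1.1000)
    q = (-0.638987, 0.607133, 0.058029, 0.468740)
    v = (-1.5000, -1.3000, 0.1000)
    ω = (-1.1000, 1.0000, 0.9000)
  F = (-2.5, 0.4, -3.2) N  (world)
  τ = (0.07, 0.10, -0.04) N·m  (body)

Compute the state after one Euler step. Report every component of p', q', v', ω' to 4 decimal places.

p' = (-2.1600, 0.8480, 1.1040)
q' = (-0.6348, 0.6125, 0.0240, 0.4704)
v' = (-1.6000, -1.2840, -0.0280)
ω' = (-1.0914, 1.0319, 0.8789)

precession coupling ω×(Iω) = (0.0270, -0.0198, 0.0550)
(τ − ω×Iω)/I = (0.2150, 0.7987, -0.5278)
ω + α·dt = (-1.0914, 1.0319, 0.8789)
2q̇ = q⊗(0,ω) = (0.1879513, 0.2863718, -1.7010207, 0.0958766)
q + ½dt·q⊗(0,ω), renormalized = (-0.6348, 0.6125, 0.0240, 0.4704)
linear accel F/m = (-2.5000, 0.4000, -3.2000)
p' = p + v·dt = (-2.1600, 0.8480, 1.1040)
v' = v + a·dt = (-1.6000, -1.2840, -0.0280)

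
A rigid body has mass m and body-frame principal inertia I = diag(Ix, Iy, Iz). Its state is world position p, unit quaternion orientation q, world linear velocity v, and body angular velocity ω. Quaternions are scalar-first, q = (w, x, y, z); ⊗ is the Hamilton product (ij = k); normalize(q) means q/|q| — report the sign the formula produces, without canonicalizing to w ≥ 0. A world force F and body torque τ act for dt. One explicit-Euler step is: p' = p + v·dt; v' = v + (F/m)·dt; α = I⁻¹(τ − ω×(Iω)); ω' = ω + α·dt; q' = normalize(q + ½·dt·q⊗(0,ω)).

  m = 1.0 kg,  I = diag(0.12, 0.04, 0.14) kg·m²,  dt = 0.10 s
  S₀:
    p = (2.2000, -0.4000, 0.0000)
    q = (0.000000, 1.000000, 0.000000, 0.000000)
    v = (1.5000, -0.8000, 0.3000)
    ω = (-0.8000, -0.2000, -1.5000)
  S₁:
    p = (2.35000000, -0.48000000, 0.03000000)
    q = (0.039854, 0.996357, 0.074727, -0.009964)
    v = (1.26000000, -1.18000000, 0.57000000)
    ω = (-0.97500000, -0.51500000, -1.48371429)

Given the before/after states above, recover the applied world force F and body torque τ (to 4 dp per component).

F = (-2.4000, -3.8000, 2.7000)
τ = (-0.1800, -0.1500, 0.0100)

velocity change Δv = (-0.24000000, -0.38000000, 0.27000000)
F = m·Δv/dt = (-2.4000, -3.8000, 2.7000)
Δω = ω₁−ω₀ = (-0.17500000, -0.31500000, 0.01628571)
ω₀×(Iω₀) = (0.0300, -0.0240, -0.0128)
applied torque τ = (-0.1800, -0.1500, 0.0100)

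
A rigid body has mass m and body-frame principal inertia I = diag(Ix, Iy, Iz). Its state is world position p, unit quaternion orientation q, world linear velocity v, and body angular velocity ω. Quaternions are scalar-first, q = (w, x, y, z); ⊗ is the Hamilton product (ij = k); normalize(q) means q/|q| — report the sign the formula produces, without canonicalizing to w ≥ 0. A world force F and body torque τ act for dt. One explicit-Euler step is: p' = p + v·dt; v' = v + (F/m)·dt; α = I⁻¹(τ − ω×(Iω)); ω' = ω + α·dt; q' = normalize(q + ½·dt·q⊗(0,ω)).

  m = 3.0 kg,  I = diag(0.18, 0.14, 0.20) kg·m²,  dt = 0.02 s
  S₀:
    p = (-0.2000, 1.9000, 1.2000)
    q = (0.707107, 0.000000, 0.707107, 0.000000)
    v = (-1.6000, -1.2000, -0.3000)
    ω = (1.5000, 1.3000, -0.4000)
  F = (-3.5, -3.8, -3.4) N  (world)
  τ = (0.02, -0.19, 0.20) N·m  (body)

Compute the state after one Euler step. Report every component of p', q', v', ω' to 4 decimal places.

p' = (-0.2320, 1.8760, 1.1940)
q' = (0.6978, 0.0078, 0.7162, -0.0134)
v' = (-1.6233, -1.2253, -0.3227)
ω' = (1.5057, 1.2711, -0.3722)

precession coupling ω×(Iω) = (-0.0312, 0.0120, -0.0780)
(τ − ω×Iω)/I = (0.2844, -1.4429, 1.3900)
ω' = ω + α·dt = (1.5057, 1.2711, -0.3722)
Hamilton product q⊗(0,ω) = (-0.9192391, 0.7778177, 0.9192391, -1.3435033)
q + ½dt·q⊗(0,ω), renormalized = (0.6978, 0.0078, 0.7162, -0.0134)
linear accel F/m = (-1.1667, -1.2667, -1.1333)
new position p' = (-0.2320, 1.8760, 1.1940)
v + (F/m)dt = (-1.6233, -1.2253, -0.3227)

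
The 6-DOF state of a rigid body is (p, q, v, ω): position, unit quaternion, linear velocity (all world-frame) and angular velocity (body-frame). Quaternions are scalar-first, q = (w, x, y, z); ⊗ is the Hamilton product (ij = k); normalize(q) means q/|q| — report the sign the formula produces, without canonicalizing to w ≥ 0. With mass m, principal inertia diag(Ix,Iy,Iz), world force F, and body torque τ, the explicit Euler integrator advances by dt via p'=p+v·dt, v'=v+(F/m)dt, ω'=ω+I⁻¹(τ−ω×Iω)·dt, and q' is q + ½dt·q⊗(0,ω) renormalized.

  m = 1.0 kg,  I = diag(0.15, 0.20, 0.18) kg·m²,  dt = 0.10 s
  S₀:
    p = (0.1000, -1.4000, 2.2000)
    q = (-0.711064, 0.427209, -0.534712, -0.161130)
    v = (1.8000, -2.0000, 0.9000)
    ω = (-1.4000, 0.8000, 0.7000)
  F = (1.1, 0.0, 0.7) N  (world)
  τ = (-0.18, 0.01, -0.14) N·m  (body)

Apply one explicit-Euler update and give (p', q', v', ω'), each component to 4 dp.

p' = (0.2800, -1.6000, 2.2900)
q' = (-0.6516, 0.4629, -0.5647, -0.2056)
v' = (1.9100, -2.0000, 0.9700)
ω' = (-1.5125, 0.7903, 0.6533)

p + v·dt = (0.2800, -1.6000, 2.2900)
v + (F/m)dt = (1.9100, -2.0000, 0.9700)
ω×(Iω) gyroscopic = (-0.0112, 0.0294, -0.0560)
angular accel α = (-1.1253, -0.0970, -0.4667)
new body rate ω' = (-1.5125, 0.7903, 0.6533)
2q̇ = q⊗(0,ω) = (1.1386532, 0.7500952, -0.6423155, -0.9045744)
updated quaternion q' = (-0.6516, 0.4629, -0.5647, -0.2056)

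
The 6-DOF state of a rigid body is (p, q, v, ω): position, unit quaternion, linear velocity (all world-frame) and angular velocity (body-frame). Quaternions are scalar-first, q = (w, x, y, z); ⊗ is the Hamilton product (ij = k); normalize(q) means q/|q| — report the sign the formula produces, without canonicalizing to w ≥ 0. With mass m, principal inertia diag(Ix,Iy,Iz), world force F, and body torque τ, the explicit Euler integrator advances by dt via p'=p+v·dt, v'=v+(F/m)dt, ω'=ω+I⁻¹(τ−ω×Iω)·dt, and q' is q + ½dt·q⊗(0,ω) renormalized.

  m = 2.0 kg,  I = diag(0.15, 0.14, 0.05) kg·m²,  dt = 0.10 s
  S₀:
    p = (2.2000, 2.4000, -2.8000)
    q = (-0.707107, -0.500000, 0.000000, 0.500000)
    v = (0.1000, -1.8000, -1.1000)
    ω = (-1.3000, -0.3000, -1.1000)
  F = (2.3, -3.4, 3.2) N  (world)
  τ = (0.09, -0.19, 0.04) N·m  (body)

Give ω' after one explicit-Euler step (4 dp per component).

ω' = (-1.2202, -0.5379, -1.0122)

precession coupling ω×(Iω) = (-0.0297, 0.1430, -0.0039)
(τ − ω×Iω)/I = (0.7980, -2.3786, 0.8780)
ω + α·dt = (-1.2202, -0.5379, -1.0122)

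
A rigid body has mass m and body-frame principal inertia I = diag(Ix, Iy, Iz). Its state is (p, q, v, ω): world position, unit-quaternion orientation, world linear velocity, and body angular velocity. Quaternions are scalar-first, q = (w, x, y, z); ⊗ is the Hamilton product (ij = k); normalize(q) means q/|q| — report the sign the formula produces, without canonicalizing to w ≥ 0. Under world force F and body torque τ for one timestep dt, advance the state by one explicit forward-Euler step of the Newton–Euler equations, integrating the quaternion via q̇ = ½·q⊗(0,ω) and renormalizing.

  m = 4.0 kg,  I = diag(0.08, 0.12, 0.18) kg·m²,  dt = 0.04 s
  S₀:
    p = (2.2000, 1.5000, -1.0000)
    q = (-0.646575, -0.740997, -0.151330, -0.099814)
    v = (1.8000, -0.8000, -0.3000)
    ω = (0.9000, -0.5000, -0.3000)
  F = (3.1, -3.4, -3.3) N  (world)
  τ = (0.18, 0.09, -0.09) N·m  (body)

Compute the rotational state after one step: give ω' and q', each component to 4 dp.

ω' = (0.9855, -0.4790, -0.3160)
q' = (-0.6352, -0.7526, -0.1511, -0.0858)

angular accel α = (2.1375, 0.5250, -0.4000)
ω + α·dt = (0.9855, -0.4790, -0.3160)
Hamilton product q⊗(0,ω) = (0.5612881, -0.5864255, 0.0111558, 0.7006680)
q + ½dt·q⊗(0,ω), renormalized = (-0.6352, -0.7526, -0.1511, -0.0858)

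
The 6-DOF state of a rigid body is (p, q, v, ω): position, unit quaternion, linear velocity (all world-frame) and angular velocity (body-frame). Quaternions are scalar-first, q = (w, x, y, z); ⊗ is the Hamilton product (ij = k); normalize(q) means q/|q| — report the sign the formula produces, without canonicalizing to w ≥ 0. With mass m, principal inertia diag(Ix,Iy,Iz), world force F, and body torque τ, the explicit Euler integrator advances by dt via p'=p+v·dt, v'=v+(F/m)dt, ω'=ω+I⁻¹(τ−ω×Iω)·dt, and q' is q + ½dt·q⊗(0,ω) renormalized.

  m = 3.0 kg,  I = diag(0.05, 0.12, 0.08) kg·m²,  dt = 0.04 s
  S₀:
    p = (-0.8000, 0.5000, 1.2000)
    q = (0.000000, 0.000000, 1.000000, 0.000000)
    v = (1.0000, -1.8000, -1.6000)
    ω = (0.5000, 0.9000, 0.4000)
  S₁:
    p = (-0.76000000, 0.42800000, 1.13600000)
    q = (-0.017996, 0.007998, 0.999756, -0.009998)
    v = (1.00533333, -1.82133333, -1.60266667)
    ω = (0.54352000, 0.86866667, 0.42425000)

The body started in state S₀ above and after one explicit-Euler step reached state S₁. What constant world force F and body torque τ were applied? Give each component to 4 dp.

velocity change Δv = (0.00533333, -0.02133333, -0.00266667)
F = m·Δv/dt = (0.4000, -1.6000, -0.2000)
Δω = ω₁−ω₀ = (0.04352000, -0.03133333, 0.02425000)
ω₀×(Iω₀) = (-0.0144, -0.0060, 0.0315)
applied torque τ = (0.0400, -0.1000, 0.0800)

F = (0.4000, -1.6000, -0.2000)
τ = (0.0400, -0.1000, 0.0800)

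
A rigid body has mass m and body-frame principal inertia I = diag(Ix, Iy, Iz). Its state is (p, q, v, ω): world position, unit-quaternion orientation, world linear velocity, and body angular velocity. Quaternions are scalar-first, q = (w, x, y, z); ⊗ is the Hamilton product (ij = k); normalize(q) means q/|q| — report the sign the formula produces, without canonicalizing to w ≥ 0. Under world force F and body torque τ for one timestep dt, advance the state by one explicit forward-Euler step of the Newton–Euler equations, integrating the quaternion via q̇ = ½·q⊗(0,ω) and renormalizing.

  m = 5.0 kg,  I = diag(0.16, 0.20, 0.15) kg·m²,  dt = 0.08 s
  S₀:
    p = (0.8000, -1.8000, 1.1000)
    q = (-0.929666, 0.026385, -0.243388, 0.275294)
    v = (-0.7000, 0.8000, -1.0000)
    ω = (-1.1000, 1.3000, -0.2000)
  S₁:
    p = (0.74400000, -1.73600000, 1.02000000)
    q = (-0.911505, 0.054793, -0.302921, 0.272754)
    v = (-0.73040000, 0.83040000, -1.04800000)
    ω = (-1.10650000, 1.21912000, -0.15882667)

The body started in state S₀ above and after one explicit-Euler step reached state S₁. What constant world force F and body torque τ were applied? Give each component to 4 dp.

F = (-1.9000, 1.9000, -3.0000)
τ = (0.0000, -0.2000, 0.0200)

v₁ − v₀ = (-0.03040000, 0.03040000, -0.04800000)
F = m·Δv/dt = (-1.9000, 1.9000, -3.0000)
ω₁ − ω₀ = (-0.00650000, -0.08088000, 0.04117333)
τ = I·(Δω/dt) + ω₀×(Iω₀) = (0.0000, -0.2000, 0.0200)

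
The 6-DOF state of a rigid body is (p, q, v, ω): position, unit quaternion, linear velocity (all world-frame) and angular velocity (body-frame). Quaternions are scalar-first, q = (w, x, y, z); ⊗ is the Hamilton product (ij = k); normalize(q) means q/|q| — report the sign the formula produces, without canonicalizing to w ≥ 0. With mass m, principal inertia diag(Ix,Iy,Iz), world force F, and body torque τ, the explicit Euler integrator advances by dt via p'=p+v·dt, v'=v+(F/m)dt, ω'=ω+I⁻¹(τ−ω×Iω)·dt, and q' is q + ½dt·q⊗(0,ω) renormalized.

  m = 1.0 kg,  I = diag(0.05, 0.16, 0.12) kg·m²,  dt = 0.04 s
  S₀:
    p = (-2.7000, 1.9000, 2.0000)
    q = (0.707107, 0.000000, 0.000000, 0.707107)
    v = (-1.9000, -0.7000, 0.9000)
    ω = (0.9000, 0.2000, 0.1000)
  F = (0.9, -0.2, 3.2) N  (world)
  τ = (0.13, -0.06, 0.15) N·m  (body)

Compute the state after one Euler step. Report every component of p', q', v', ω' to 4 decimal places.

p' = (-2.7760, 1.8720, 2.0360)
q' = (0.7056, 0.0099, 0.0156, 0.7084)
v' = (-1.8640, -0.7080, 1.0280)
ω' = (1.0046, 0.1866, 0.1434)

gyro term ω×Iω = (-0.0008, -0.0063, 0.0198)
angular accel α = (2.6160, -0.3356, 1.0850)
ω' = ω + α·dt = (1.0046, 0.1866, 0.1434)
Hamilton product q⊗(0,ω) = (-0.0707107, 0.4949749, 0.7778177, 0.0707107)
updated quaternion q' = (0.7056, 0.0099, 0.0156, 0.7084)
p + v·dt = (-2.7760, 1.8720, 2.0360)
v' = v + a·dt = (-1.8640, -0.7080, 1.0280)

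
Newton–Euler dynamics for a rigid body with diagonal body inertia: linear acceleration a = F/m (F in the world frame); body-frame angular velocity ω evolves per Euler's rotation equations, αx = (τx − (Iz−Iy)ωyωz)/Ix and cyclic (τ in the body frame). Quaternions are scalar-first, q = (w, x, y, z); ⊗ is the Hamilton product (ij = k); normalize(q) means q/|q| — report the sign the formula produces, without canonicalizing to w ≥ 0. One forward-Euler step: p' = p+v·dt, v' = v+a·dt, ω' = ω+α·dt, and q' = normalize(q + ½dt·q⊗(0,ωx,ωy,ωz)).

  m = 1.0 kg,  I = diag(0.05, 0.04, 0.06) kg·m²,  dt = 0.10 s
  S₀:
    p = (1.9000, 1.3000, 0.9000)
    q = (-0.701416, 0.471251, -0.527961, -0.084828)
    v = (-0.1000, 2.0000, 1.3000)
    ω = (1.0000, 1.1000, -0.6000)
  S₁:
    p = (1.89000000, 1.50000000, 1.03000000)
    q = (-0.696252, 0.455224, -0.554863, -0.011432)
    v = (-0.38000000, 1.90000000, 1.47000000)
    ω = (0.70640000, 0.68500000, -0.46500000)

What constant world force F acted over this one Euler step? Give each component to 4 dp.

Δv = v₁−v₀ = (-0.28000000, -0.10000000, 0.17000000)
m·(v₁−v₀)/dt = (-2.8000, -1.0000, 1.7000)

F = (-2.8000, -1.0000, 1.7000)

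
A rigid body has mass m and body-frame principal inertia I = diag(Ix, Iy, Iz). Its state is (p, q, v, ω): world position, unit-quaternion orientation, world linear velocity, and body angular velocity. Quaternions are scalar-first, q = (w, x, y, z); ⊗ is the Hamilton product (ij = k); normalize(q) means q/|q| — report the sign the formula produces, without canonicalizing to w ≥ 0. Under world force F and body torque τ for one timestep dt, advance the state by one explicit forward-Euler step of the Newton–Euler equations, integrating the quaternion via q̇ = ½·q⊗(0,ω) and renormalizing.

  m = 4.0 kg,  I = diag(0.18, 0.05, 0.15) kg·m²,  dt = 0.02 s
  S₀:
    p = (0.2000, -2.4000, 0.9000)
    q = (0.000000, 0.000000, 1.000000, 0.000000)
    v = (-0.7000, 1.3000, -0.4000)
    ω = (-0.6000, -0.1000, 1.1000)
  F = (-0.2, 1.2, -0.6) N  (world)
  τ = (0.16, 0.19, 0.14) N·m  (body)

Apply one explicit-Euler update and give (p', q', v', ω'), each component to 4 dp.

p' = (0.1860, -2.3740, 0.8920)
q' = (0.0010, 0.0110, 0.9999, 0.0060)
v' = (-0.7010, 1.3060, -0.4030)
ω' = (-0.5810, -0.0161, 1.1197)

(τ − ω×Iω)/I = (0.9500, 4.1960, 0.9853)
ω + α·dt = (-0.5810, -0.0161, 1.1197)
Hamilton product q⊗(0,ω) = (0.1000000, 1.1000000, 0.0000000, 0.6000000)
q' = normalize(q + ½dt·q⊗(0,ω)) = (0.0010, 0.0110, 0.9999, 0.0060)
linear accel F/m = (-0.0500, 0.3000, -0.1500)
p + v·dt = (0.1860, -2.3740, 0.8920)
v + (F/m)dt = (-0.7010, 1.3060, -0.4030)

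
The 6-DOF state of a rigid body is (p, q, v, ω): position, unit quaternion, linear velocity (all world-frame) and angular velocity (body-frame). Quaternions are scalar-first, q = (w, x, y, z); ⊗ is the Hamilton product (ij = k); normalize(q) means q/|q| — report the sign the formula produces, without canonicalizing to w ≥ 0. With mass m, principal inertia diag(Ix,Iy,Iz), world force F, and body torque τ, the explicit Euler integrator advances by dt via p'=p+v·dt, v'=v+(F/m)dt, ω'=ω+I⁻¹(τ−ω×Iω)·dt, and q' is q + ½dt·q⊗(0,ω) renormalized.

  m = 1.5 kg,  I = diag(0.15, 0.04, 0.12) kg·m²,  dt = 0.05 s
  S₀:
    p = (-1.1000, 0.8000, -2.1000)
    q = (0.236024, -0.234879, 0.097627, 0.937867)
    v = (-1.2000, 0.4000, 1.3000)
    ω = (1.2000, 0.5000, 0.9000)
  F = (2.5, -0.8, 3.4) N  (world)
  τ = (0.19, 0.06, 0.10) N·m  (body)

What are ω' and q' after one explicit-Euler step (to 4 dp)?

gyro term ω×Iω = (0.0360, 0.0324, -0.0660)
(τ − ω×Iω)/I = (1.0267, 0.6900, 1.3833)
new body rate ω' = (1.2513, 0.5345, 0.9692)
2q̇ = q⊗(0,ω) = (-0.6110390, -0.0978404, 1.4548435, -0.0221703)
q' = normalize(q + ½dt·q⊗(0,ω)) = (0.2206, -0.2371, 0.1339, 0.9366)

ω' = (1.2513, 0.5345, 0.9692)
q' = (0.2206, -0.2371, 0.1339, 0.9366)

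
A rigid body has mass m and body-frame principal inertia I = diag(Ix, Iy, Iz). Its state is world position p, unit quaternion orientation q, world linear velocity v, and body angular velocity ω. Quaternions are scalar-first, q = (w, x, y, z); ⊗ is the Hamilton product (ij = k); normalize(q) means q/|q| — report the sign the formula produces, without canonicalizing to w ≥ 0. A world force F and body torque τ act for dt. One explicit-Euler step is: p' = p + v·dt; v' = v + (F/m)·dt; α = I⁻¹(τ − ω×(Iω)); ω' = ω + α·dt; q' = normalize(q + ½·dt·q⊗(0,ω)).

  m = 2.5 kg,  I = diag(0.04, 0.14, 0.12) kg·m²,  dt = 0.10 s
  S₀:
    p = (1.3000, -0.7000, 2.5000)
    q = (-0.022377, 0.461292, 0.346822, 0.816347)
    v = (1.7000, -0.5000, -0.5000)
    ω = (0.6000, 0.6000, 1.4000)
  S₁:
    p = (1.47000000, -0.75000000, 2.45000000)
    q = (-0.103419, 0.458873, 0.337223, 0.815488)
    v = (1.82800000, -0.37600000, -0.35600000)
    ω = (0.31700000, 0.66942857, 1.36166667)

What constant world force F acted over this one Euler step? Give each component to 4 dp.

F = (3.2000, 3.1000, 3.6000)

Δv = v₁−v₀ = (0.12800000, 0.12400000, 0.14400000)
F = m·Δv/dt = (3.2000, 3.1000, 3.6000)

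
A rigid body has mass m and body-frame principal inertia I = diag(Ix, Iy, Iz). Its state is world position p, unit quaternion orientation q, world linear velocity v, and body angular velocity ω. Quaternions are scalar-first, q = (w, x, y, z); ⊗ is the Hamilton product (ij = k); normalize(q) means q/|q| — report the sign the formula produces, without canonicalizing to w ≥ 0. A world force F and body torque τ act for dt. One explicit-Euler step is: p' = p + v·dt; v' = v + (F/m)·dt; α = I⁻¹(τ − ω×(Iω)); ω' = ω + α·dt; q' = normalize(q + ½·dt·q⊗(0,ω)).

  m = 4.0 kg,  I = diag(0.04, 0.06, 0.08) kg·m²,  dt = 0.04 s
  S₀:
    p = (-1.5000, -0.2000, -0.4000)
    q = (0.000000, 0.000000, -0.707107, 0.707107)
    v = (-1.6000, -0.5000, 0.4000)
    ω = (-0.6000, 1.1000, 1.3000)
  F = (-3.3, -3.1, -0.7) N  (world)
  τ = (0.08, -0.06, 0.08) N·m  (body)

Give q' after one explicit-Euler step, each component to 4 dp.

q' = (-0.0028, -0.0339, -0.7151, 0.6982)

q⊗(0,ω) = (-0.1414214, -1.6970568, -0.4242642, -0.4242642)
updated quaternion q' = (-0.0028, -0.0339, -0.7151, 0.6982)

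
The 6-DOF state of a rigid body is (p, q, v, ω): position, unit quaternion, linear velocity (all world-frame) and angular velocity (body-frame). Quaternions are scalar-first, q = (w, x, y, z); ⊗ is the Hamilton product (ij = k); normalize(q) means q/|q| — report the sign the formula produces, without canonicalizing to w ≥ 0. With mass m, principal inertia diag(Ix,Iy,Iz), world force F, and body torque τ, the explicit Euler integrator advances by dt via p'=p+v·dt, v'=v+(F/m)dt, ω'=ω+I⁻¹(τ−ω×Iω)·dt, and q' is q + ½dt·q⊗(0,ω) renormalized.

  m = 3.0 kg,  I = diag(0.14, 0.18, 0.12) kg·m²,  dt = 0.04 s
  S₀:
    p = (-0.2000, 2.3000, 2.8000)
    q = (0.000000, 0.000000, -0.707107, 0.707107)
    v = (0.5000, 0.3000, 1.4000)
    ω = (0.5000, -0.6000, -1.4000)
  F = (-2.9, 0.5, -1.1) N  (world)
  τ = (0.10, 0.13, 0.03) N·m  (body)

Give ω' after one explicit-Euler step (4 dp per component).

α = I⁻¹(τ − ω×Iω) = (1.0743, 0.8000, 0.3500)
new body rate ω' = (0.5430, -0.5680, -1.3860)

ω' = (0.5430, -0.5680, -1.3860)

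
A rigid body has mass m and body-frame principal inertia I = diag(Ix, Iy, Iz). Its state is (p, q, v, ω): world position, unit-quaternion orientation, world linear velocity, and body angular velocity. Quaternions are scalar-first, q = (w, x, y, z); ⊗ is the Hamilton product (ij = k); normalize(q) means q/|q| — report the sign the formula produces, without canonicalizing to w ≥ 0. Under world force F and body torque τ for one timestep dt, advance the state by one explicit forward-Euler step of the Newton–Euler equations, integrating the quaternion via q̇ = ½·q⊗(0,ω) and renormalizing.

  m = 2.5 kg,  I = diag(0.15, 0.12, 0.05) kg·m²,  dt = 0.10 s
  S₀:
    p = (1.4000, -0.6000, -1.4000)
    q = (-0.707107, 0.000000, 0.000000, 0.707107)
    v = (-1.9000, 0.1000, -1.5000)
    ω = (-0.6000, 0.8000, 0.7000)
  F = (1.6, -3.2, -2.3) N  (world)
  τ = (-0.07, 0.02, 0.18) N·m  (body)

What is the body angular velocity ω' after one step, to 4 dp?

ω' = (-0.6205, 0.8517, 1.0312)

precession coupling ω×(Iω) = (-0.0392, -0.0420, 0.0144)
(τ − ω×Iω)/I = (-0.2053, 0.5167, 3.3120)
new body rate ω' = (-0.6205, 0.8517, 1.0312)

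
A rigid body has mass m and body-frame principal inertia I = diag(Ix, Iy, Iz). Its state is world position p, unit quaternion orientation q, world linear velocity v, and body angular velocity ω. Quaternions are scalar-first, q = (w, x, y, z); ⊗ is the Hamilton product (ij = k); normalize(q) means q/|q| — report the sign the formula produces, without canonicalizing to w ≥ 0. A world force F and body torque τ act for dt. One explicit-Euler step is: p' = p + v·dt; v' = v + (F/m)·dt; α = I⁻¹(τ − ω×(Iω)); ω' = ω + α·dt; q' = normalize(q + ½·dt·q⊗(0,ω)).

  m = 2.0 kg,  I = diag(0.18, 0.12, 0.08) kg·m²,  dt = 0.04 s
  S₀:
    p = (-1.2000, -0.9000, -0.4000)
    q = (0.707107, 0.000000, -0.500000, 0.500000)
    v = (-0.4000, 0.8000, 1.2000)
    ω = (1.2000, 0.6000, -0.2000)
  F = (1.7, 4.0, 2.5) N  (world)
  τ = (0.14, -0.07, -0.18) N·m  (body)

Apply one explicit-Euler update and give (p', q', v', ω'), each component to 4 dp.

p' = (-1.2160, -0.8680, -0.3520)
q' = (0.7148, 0.0130, -0.4793, 0.5090)
v' = (-0.3660, 0.8800, 1.2500)
ω' = (1.2300, 0.5847, -0.2684)

a = (0.8500, 2.0000, 1.2500)
p' = p + v·dt = (-1.2160, -0.8680, -0.3520)
v' = v + a·dt = (-0.3660, 0.8800, 1.2500)
(τ − ω×Iω)/I = (0.7511, -0.3833, -1.7100)
ω' = ω + α·dt = (1.2300, 0.5847, -0.2684)
q⊗(0,ω) = (0.4000000, 0.6485284, 1.0242642, 0.4585786)
q' = normalize(q + ½dt·q⊗(0,ω)) = (0.7148, 0.0130, -0.4793, 0.5090)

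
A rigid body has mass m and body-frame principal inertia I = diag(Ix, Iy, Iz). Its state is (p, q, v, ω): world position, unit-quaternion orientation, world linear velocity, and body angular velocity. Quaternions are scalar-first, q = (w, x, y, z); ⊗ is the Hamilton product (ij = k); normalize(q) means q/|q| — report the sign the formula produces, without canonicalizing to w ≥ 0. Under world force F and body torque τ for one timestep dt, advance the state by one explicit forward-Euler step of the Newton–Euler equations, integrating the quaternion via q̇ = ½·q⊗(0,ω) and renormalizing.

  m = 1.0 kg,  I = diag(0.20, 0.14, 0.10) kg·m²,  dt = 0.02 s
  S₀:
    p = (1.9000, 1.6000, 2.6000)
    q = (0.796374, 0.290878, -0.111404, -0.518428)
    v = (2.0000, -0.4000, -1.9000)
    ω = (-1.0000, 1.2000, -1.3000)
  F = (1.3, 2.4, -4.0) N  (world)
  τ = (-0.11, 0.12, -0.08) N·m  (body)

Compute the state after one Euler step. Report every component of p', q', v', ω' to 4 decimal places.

p' = (1.9400, 1.5920, 2.5620)
q' = (0.7937, 0.2905, -0.0929, -0.5263)
v' = (2.0260, -0.3520, -1.9800)
ω' = (-1.0172, 1.1986, -1.3304)

ω×(Iω) gyroscopic = (0.0624, 0.1300, 0.0720)
α = I⁻¹(τ − ω×Iω) = (-0.8620, -0.0714, -1.5200)
ω + α·dt = (-1.0172, 1.1986, -1.3304)
q⊗(0,ω) = (-0.2493936, -0.0294352, 1.8522182, -0.7976366)
q + ½dt·q⊗(0,ω), renormalized = (0.7937, 0.2905, -0.0929, -0.5263)
p' = p + v·dt = (1.9400, 1.5920, 2.5620)
v' = v + a·dt = (2.0260, -0.3520, -1.9800)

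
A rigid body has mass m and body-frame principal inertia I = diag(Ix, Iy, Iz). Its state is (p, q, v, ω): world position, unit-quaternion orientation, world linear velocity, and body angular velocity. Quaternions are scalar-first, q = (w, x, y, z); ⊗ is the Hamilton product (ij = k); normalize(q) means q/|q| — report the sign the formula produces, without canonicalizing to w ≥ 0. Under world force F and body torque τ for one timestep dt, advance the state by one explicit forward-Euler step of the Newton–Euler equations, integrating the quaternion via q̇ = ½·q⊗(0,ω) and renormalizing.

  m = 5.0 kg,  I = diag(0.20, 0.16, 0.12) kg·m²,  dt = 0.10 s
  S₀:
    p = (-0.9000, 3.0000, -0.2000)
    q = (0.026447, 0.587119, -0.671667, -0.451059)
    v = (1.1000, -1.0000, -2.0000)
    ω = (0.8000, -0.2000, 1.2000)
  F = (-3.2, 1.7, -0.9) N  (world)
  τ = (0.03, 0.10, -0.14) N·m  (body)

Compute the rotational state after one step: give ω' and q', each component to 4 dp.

ω' = (0.8102, -0.1855, 1.0780)
q' = (0.0232, 0.5419, -0.7233, -0.4273)

(τ − ω×Iω)/I = (0.1020, 0.1450, -1.2200)
ω' = ω + α·dt = (0.8102, -0.1855, 1.0780)
2q̇ = q⊗(0,ω) = (-0.0627578, -0.8750546, -1.0706794, 0.4516462)
updated quaternion q' = (0.0232, 0.5419, -0.7233, -0.4273)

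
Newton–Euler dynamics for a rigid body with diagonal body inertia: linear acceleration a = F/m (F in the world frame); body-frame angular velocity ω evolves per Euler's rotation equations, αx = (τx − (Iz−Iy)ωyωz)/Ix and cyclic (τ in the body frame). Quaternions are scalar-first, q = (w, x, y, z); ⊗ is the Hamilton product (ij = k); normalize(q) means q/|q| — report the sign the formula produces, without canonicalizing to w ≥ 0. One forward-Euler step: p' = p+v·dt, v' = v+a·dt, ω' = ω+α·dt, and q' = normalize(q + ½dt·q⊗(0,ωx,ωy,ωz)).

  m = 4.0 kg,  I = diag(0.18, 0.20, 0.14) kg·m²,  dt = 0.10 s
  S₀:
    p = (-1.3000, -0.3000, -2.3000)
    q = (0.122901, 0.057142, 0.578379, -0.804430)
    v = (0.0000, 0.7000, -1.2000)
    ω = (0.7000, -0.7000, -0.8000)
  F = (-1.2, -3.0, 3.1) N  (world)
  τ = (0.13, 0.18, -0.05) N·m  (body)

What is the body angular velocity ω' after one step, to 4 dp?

ω' = (0.7909, -0.5988, -0.8287)

precession coupling ω×(Iω) = (-0.0336, -0.0224, -0.0098)
(τ − ω×Iω)/I = (0.9089, 1.0120, -0.2871)
new body rate ω' = (0.7909, -0.5988, -0.8287)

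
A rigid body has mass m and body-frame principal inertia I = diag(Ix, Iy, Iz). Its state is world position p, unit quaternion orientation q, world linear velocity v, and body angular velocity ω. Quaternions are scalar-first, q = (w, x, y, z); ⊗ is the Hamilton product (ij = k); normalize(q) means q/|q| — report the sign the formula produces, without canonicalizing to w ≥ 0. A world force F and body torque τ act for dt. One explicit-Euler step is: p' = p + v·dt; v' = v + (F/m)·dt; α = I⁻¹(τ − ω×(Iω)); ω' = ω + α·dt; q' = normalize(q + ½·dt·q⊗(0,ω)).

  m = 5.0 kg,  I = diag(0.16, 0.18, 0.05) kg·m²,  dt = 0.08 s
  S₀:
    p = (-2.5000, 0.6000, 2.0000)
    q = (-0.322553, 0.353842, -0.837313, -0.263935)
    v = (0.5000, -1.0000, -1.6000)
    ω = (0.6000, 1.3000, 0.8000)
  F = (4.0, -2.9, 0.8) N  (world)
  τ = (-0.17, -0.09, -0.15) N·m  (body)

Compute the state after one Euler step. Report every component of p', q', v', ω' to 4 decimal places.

p' = (-2.4600, 0.5200, 1.8720)
q' = (-0.2785, 0.3323, -0.8699, -0.2353)
v' = (0.5640, -1.0464, -1.5872)
ω' = (0.5826, 1.2365, 0.5350)

(τ − ω×Iω)/I = (-0.2175, -0.7933, -3.3120)
new body rate ω' = (0.5826, 1.2365, 0.5350)
Hamilton product q⊗(0,ω) = (1.0873497, -0.5202667, -0.8607535, 0.7043400)
updated quaternion q' = (-0.2785, 0.3323, -0.8699, -0.2353)
p + v·dt = (-2.4600, 0.5200, 1.8720)
new velocity v' = (0.5640, -1.0464, -1.5872)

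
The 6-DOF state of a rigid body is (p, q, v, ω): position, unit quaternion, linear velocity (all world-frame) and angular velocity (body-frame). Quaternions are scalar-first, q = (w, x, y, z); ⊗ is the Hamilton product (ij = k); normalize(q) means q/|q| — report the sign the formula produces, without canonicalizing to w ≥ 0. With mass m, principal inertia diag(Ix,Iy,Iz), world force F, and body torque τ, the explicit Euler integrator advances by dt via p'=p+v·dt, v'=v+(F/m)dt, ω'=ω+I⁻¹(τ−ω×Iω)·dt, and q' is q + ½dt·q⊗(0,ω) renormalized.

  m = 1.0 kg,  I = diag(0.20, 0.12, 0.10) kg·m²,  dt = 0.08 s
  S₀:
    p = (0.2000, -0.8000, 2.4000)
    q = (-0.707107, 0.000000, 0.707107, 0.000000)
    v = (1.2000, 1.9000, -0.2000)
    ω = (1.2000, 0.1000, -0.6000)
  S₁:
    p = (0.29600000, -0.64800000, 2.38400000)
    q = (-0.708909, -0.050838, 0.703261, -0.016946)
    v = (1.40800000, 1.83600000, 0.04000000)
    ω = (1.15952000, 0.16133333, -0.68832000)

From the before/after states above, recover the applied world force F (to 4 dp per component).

F = (2.6000, -0.8000, 3.0000)

v₁ − v₀ = (0.20800000, -0.06400000, 0.24000000)
applied force F = (2.6000, -0.8000, 3.0000)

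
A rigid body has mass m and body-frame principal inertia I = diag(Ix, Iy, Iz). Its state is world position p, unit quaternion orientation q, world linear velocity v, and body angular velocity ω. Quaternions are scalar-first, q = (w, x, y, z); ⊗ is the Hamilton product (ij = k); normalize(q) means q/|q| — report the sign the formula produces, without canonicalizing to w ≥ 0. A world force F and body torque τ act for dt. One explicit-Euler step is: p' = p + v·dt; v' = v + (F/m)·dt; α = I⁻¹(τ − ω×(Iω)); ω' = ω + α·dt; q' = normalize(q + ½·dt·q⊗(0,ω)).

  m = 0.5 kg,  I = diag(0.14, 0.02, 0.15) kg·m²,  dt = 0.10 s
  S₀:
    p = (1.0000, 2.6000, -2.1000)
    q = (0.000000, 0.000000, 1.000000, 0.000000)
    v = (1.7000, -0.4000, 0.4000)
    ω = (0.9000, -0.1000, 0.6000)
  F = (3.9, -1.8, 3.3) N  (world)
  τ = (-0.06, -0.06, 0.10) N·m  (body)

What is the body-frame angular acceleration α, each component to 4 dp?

α = (-0.3729, -2.7300, 0.5947)

ω×(Iω) gyroscopic = (-0.0078, -0.0054, 0.0108)
α = I⁻¹(τ − ω×Iω) = (-0.3729, -2.7300, 0.5947)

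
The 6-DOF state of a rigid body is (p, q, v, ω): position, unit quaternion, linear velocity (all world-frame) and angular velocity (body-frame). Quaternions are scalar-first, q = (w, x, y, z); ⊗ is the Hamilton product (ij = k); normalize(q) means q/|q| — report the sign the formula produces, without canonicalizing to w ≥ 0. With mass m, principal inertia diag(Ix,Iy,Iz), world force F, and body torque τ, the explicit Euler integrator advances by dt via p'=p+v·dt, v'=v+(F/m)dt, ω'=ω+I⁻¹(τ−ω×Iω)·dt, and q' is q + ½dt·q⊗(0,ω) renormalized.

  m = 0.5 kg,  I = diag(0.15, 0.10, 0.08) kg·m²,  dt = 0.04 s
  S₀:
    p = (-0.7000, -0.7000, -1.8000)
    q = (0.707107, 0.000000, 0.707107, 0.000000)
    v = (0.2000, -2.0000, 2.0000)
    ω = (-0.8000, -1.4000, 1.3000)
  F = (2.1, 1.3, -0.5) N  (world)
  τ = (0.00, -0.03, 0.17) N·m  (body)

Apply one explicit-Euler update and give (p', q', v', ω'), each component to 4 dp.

ω×(Iω) gyroscopic = (0.0364, -0.0728, -0.0560)
angular accel α = (-0.2427, 0.4280, 2.8250)
ω + α·dt = (-0.8097, -1.3829, 1.4130)
Hamilton product q⊗(0,ω) = (0.9899498, 0.3535535, -0.9899498, 1.4849247)
q' = normalize(q + ½dt·q⊗(0,ω)) = (0.7263, 0.0071, 0.6867, 0.0297)
p' = p + v·dt = (-0.6920, -0.7800, -1.7200)
v + (F/m)dt = (0.3680, -1.8960, 1.9600)

p' = (-0.6920, -0.7800, -1.7200)
q' = (0.7263, 0.0071, 0.6867, 0.0297)
v' = (0.3680, -1.8960, 1.9600)
ω' = (-0.8097, -1.3829, 1.4130)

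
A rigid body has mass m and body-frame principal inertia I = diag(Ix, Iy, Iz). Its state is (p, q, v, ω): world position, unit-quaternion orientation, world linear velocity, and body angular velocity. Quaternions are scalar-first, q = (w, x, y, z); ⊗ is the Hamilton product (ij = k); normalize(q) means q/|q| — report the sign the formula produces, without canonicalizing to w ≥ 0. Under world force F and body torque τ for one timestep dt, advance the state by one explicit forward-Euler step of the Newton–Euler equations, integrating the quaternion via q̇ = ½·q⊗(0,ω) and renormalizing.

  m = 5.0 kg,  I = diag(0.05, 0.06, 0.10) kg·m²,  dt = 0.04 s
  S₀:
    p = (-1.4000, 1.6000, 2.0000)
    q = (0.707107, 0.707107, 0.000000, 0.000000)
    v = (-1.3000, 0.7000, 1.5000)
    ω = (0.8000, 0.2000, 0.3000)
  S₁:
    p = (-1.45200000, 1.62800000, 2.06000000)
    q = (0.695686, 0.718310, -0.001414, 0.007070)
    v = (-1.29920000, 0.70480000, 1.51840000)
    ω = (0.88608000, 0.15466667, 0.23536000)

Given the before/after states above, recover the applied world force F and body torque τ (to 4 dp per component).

F = (0.1000, 0.6000, 2.3000)
τ = (0.1100, -0.0800, -0.1600)

velocity change Δv = (0.00080000, 0.00480000, 0.01840000)
F = m·Δv/dt = (0.1000, 0.6000, 2.3000)
ω₁ − ω₀ = (0.08608000, -0.04533333, -0.06464000)
τ = I·(Δω/dt) + ω₀×(Iω₀) = (0.1100, -0.0800, -0.1600)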